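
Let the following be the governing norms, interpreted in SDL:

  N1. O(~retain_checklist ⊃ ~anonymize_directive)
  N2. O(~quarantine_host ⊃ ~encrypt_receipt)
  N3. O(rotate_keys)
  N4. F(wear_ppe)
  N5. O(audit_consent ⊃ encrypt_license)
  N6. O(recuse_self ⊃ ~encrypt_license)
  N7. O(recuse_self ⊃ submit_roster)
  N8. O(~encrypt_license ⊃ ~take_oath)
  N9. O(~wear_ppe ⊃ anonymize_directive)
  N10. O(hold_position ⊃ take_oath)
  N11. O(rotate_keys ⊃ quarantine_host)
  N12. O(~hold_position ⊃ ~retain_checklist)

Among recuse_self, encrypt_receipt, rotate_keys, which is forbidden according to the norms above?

Premise 4 is F(wear_ppe), i.e. O(~wear_ppe).
Premise 9 is O(~wear_ppe ⊃ anonymize_directive); since O(~wear_ppe), deontic closure gives O(anonymize_directive).
Premise 1, O(~retain_checklist ⊃ ~anonymize_directive), contraposes to O(anonymize_directive ⊃ retain_checklist); with O(anonymize_directive) we get O(retain_checklist).
The contrapositive of premise 12 (O(~hold_position ⊃ ~retain_checklist)) is O(retain_checklist ⊃ hold_position), and O(retain_checklist) is already established, so O(hold_position).
With premise 10, O(hold_position ⊃ take_oath), the K-axiom yields O(take_oath).
The contrapositive of premise 8 (O(~encrypt_license ⊃ ~take_oath)) is O(take_oath ⊃ encrypt_license), and O(take_oath) is already established, so O(encrypt_license).
The contrapositive of premise 6 (O(recuse_self ⊃ ~encrypt_license)) is O(encrypt_license ⊃ ~recuse_self), and O(encrypt_license) is already established, so O(~recuse_self).
So O(~recuse_self) holds, i.e. recuse_self is forbidden. None of the other listed options is forbidden under the premises.

recuse_self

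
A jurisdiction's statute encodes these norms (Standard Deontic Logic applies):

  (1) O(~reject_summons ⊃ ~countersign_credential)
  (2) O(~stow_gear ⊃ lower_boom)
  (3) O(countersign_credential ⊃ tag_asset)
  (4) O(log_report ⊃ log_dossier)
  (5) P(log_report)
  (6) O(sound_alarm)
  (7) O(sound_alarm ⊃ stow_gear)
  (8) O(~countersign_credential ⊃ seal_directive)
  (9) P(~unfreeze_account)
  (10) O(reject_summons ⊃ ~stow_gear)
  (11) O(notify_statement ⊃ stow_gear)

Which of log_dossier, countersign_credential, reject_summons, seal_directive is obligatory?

Premise 6 states O(sound_alarm) outright.
With premise 7, O(sound_alarm ⊃ stow_gear), the K-axiom yields O(stow_gear).
The contrapositive of premise 10 (O(reject_summons ⊃ ~stow_gear)) is O(stow_gear ⊃ ~reject_summons), and O(stow_gear) is already established, so O(~reject_summons).
Applying K to premise 1 (O(~reject_summons ⊃ ~countersign_credential)) and O(~reject_summons) yields O(~countersign_credential).
Premise 8 is O(~countersign_credential ⊃ seal_directive); since O(~countersign_credential), deontic closure gives O(seal_directive).
So O(seal_directive) holds — seal_directive is obligatory. None of the other listed options is made obligatory by any chain of premises.

seal_directive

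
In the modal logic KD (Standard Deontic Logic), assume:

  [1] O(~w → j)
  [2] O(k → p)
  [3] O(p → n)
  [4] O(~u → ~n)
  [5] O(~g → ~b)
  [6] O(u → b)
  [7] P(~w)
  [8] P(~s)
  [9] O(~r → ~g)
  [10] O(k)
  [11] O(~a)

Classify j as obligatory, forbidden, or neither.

Premise 1 is O(~w → j), but O(~w) is not derivable from the premises (the permission P(~w) asserts only ~O(w), not O(~w)), so it does not yield O(j).
No premise or chain of K-axiom applications forces O(j), and none forces O(~j). So j is neither obligatory nor forbidden under these norms.

Neither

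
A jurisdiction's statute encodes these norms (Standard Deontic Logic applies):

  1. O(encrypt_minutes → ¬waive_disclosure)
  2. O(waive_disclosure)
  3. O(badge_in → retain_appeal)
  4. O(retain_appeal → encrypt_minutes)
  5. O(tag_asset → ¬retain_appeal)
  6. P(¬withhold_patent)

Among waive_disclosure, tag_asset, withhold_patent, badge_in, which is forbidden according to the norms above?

badge_in

Premise 2 gives O(waive_disclosure).
Premise 1, O(encrypt_minutes → ¬waive_disclosure), contraposes to O(waive_disclosure → ¬encrypt_minutes); with O(waive_disclosure) we get O(¬encrypt_minutes).
Premise 4, O(retain_appeal → encrypt_minutes), contraposes to O(¬encrypt_minutes → ¬retain_appeal); with O(¬encrypt_minutes) we get O(¬retain_appeal).
Premise 3, O(badge_in → retain_appeal), contraposes to O(¬retain_appeal → ¬badge_in); with O(¬retain_appeal) we get O(¬badge_in).
So O(¬badge_in) holds, i.e. badge_in is forbidden. None of the other listed options is forbidden under the premises.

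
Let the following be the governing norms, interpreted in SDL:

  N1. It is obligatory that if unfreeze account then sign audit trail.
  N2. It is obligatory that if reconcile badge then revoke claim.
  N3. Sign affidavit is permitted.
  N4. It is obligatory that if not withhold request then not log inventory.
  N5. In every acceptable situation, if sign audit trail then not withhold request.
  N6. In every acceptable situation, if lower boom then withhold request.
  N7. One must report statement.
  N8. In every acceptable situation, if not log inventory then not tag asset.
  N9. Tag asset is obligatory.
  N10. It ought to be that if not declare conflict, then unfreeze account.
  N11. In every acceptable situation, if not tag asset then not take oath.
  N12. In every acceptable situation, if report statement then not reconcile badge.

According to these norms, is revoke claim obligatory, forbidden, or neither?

Premise 2 is O(reconcile_badge → revoke_claim), but O(reconcile_badge) is not derivable from the premises, so it does not yield O(revoke_claim).
No premise or chain of K-axiom applications forces O(revoke_claim), and none forces O(¬revoke_claim). So revoke_claim is neither obligatory nor forbidden under these norms.

Neither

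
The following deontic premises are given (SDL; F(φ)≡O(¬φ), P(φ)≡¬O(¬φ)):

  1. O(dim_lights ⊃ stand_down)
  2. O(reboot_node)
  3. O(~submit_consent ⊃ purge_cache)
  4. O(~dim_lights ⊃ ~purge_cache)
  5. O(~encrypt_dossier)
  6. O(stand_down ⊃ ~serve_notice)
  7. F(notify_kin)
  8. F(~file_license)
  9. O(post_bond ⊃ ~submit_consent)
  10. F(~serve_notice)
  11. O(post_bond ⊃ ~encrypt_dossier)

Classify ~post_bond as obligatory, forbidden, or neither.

Obligatory

F(~serve_notice) at premise 10 means O(serve_notice).
Premise 6, O(stand_down ⊃ ~serve_notice), contraposes to O(serve_notice ⊃ ~stand_down); with O(serve_notice) we get O(~stand_down).
The contrapositive of premise 1 (O(dim_lights ⊃ stand_down)) is O(~stand_down ⊃ ~dim_lights), and O(~stand_down) is already established, so O(~dim_lights).
From O(~dim_lights) and premise 4, O(~dim_lights ⊃ ~purge_cache), we obtain O(~purge_cache).
The contrapositive of premise 3 (O(~submit_consent ⊃ purge_cache)) is O(~purge_cache ⊃ submit_consent), and O(~purge_cache) is already established, so O(submit_consent).
The contrapositive of premise 9 (O(post_bond ⊃ ~submit_consent)) is O(submit_consent ⊃ ~post_bond), and O(submit_consent) is already established, so O(~post_bond).
Premises 2, 5, 7, 8, 11 do not contribute to this derivation.
Hence ~post_bond is obligatory.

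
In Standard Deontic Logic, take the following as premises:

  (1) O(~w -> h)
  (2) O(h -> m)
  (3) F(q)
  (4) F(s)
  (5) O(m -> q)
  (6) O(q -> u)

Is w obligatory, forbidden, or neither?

F(q) at premise 3 means O(~q).
Premise 5 is O(m -> q); contrapositively O(~q -> ~m). Since O(~q) holds, K gives O(~m).
Premise 2 is O(h -> m); contrapositively O(~m -> ~h). Since O(~m) holds, K gives O(~h).
Premise 1 is O(~w -> h); contrapositively O(~h -> w). Since O(~h) holds, K gives O(w).
Premises 4, 6 do not contribute to this derivation.
Hence w is obligatory.

Obligatory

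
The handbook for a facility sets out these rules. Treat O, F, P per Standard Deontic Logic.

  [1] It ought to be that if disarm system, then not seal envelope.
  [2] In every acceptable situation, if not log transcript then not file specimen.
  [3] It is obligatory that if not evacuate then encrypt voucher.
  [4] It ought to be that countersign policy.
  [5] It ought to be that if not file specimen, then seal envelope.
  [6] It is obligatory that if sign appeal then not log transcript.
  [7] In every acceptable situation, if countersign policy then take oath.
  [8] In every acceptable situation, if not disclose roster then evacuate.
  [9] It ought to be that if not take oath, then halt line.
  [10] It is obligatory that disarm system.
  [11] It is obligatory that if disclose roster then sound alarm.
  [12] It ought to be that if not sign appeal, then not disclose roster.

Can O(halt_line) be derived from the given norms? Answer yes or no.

Premise 9 is O(¬take_oath → halt_line), but O(¬take_oath) is not derivable from the premises, so it does not yield O(halt_line).
No other premise forces O(halt_line). An ideal world satisfying every premise can still have halt_line false, so O(halt_line) is not derivable.

No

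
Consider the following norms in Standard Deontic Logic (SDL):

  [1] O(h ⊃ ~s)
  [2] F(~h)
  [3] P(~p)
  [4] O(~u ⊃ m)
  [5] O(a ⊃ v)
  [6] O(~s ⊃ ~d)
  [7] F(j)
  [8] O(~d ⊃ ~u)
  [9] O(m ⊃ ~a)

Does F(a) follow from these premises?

Premise 2, F(~h), is equivalent to O(h).
Premise 1 is O(h ⊃ ~s); since O(h), deontic closure gives O(~s).
From O(~s) and premise 6, O(~s ⊃ ~d), we obtain O(~d).
With premise 8, O(~d ⊃ ~u), the K-axiom yields O(~u).
From O(~u) and premise 4, O(~u ⊃ m), we obtain O(m).
With premise 9, O(m ⊃ ~a), the K-axiom yields O(~a).
Premises 3, 5, 7 do not contribute to this derivation.
So O(~a) holds, i.e. F(a). The claim follows.

Yes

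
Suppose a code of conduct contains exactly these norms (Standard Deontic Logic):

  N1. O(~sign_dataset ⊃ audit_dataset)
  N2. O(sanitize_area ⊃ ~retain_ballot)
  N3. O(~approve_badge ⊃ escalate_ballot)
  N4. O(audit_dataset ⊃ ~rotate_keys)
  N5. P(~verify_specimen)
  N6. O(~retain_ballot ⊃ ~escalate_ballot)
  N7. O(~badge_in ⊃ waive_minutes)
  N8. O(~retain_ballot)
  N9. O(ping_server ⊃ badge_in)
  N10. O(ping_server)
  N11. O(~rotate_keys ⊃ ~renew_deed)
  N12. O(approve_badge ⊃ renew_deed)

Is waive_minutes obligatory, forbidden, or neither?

Premise 7 is O(~badge_in ⊃ waive_minutes), but O(~badge_in) is not derivable from the premises, so it does not yield O(waive_minutes).
No premise or chain of K-axiom applications forces O(waive_minutes), and none forces O(~waive_minutes). So waive_minutes is neither obligatory nor forbidden under these norms.

Neither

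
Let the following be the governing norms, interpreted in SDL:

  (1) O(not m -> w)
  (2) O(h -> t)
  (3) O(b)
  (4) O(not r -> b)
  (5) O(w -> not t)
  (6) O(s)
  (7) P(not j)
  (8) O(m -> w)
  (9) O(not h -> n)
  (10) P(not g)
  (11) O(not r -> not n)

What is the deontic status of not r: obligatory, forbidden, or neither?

Forbidden

By case analysis on not m: premise 1 gives O(not m -> w) and premise 8 gives O(m -> w), so O(w) either way.
Applying K to premise 5 (O(w -> not t)) and O(w) yields O(not t).
Premise 2 is O(h -> t); contrapositively O(not t -> not h). Since O(not t) holds, K gives O(not h).
Applying K to premise 9 (O(not h -> n)) and O(not h) yields O(n).
Premise 11 is O(not r -> not n); contrapositively O(n -> r). Since O(n) holds, K gives O(r).
Premises 3, 4, 6, 7, 10 do not contribute to this derivation.
Thus O(r), which is F(not r): not r is forbidden.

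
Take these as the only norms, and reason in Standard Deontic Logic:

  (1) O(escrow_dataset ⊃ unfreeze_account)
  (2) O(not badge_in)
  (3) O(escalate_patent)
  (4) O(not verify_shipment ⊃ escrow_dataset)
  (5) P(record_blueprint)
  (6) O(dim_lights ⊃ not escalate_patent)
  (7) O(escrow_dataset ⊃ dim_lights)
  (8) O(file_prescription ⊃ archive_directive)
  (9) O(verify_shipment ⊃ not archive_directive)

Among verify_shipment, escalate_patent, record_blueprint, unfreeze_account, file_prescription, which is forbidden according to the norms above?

file_prescription

Premise 3 gives O(escalate_patent).
Premise 6 is O(dim_lights ⊃ not escalate_patent); contrapositively O(escalate_patent ⊃ not dim_lights). Since O(escalate_patent) holds, K gives O(not dim_lights).
Premise 7 is O(escrow_dataset ⊃ dim_lights); contrapositively O(not dim_lights ⊃ not escrow_dataset). Since O(not dim_lights) holds, K gives O(not escrow_dataset).
Premise 4 is O(not verify_shipment ⊃ escrow_dataset); contrapositively O(not escrow_dataset ⊃ verify_shipment). Since O(not escrow_dataset) holds, K gives O(verify_shipment).
From O(verify_shipment) and premise 9, O(verify_shipment ⊃ not archive_directive), we obtain O(not archive_directive).
Premise 8, O(file_prescription ⊃ archive_directive), contraposes to O(not archive_directive ⊃ not file_prescription); with O(not archive_directive) we get O(not file_prescription).
So O(not file_prescription) holds, i.e. file_prescription is forbidden. None of the other listed options is forbidden under the premises.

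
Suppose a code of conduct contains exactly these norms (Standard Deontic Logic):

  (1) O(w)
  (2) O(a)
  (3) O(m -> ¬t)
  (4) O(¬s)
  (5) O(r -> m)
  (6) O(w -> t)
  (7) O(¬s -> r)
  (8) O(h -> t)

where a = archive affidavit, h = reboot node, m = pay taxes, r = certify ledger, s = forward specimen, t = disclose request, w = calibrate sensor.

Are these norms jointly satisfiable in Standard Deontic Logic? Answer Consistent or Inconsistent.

Premise 1 states O(w) outright.
Premise 6 is O(w -> t); since O(w), deontic closure gives O(t).
Premise 3 is O(m -> ¬t); contrapositively O(t -> ¬m). Since O(t) holds, K gives O(¬m).
The contrapositive of premise 5 (O(r -> m)) is O(¬m -> ¬r), and O(¬m) is already established, so O(¬r).
Premise 7 is O(¬s -> r); contrapositively O(¬r -> s). Since O(¬r) holds, K gives O(s).
Yet premise 4 states O(¬s).
We now have both O(s) and O(¬s) — s is simultaneously obligatory and forbidden, violating the D-axiom.

Inconsistent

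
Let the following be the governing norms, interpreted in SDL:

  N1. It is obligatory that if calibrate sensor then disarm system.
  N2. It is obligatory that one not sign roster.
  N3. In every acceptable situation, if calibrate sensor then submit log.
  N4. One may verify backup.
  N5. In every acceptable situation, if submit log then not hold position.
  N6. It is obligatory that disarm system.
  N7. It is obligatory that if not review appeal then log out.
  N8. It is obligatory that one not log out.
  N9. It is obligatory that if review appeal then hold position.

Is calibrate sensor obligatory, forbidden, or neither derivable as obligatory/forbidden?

Forbidden

From premise 8 we have O(¬log_out).
The contrapositive of premise 7 (O(¬review_appeal → log_out)) is O(¬log_out → review_appeal), and O(¬log_out) is already established, so O(review_appeal).
From O(review_appeal) and premise 9, O(review_appeal → hold_position), we obtain O(hold_position).
Premise 5, O(submit_log → ¬hold_position), contraposes to O(hold_position → ¬submit_log); with O(hold_position) we get O(¬submit_log).
The contrapositive of premise 3 (O(calibrate_sensor → submit_log)) is O(¬submit_log → ¬calibrate_sensor), and O(¬submit_log) is already established, so O(¬calibrate_sensor).
Premises 1, 2, 4, 6 do not contribute to this derivation.
Thus O(¬calibrate_sensor), which is F(calibrate_sensor): calibrate_sensor is forbidden.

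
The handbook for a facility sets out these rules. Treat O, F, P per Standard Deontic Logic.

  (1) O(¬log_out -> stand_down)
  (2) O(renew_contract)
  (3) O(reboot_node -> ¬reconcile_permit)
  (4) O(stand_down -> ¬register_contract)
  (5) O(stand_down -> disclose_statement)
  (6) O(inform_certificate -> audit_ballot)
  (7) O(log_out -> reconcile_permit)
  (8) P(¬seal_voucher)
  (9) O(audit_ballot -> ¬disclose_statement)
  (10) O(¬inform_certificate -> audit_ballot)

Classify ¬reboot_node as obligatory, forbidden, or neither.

Obligatory

Premises 6 and 10 cover both cases: O(inform_certificate -> audit_ballot) and O(¬inform_certificate -> audit_ballot). Since inform_certificate ∨ ¬inform_certificate is a tautology, O(audit_ballot) follows.
With premise 9, O(audit_ballot -> ¬disclose_statement), the K-axiom yields O(¬disclose_statement).
The contrapositive of premise 5 (O(stand_down -> disclose_statement)) is O(¬disclose_statement -> ¬stand_down), and O(¬disclose_statement) is already established, so O(¬stand_down).
Premise 1, O(¬log_out -> stand_down), contraposes to O(¬stand_down -> log_out); with O(¬stand_down) we get O(log_out).
From O(log_out) and premise 7, O(log_out -> reconcile_permit), we obtain O(reconcile_permit).
Premise 3, O(reboot_node -> ¬reconcile_permit), contraposes to O(reconcile_permit -> ¬reboot_node); with O(reconcile_permit) we get O(¬reboot_node).
Premises 2, 4, 8 do not contribute to this derivation.
Hence ¬reboot_node is obligatory.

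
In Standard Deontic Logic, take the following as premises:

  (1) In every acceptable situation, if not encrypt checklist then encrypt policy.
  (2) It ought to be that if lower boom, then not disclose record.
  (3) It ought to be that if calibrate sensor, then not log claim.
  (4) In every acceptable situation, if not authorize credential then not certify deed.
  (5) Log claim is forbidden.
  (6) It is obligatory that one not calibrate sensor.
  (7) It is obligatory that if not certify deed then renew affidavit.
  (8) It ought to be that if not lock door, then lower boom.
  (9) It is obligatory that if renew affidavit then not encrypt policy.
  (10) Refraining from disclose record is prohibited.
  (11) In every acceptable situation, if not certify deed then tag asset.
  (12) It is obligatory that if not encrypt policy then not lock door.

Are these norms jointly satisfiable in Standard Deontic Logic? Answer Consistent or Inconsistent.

Premise 3 is O(calibrate_sensor → ¬log_claim); even if O(¬log_claim) held, inferring O(calibrate_sensor) would be affirming the consequent — invalid.
So O(calibrate_sensor) is not derivable, and the apparent clash with O(¬calibrate_sensor) does not arise.
A world satisfying every obligation exists (e.g. authorize_credential=true, calibrate_sensor=false, certify_deed=true, disclose_record=true, encrypt_checklist=false, encrypt_policy=true, lock_door=true, log_claim=false, lower_boom=false, renew_affidavit=false, tag_asset=false); no atom is both obligatory and forbidden, so the set is consistent.

Consistent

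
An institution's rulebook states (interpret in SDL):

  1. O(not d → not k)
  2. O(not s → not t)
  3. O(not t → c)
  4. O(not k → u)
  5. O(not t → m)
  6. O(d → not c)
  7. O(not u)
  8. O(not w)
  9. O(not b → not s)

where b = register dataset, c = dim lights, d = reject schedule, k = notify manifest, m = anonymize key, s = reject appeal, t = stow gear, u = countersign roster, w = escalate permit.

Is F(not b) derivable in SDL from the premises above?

Premise 7 states O(not u) outright.
The contrapositive of premise 4 (O(not k → u)) is O(not u → k), and O(not u) is already established, so O(k).
Premise 1, O(not d → not k), contraposes to O(k → d); with O(k) we get O(d).
With premise 6, O(d → not c), the K-axiom yields O(not c).
The contrapositive of premise 3 (O(not t → c)) is O(not c → t), and O(not c) is already established, so O(t).
Premise 2 is O(not s → not t); contrapositively O(t → s). Since O(t) holds, K gives O(s).
Premise 9 is O(not b → not s); contrapositively O(s → b). Since O(s) holds, K gives O(b).
Premises 5, 8 do not contribute to this derivation.
So O(b) holds, i.e. F(not b). The claim follows.

Yes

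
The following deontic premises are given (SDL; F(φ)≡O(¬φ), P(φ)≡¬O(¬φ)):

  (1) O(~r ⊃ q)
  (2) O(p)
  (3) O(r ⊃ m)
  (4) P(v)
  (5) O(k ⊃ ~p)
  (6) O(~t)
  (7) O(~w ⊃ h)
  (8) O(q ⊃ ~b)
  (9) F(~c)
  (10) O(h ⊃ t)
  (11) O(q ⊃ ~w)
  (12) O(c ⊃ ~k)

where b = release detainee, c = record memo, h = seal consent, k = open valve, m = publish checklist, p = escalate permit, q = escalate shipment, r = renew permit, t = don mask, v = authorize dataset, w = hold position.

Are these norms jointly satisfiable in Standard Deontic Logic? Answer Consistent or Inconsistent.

Consistent

Premise 5 is O(k ⊃ ~p), but O(k) is not derivable from the premises, so it does not yield O(~p).
So O(~p) is not derivable, and the apparent clash with O(p) does not arise.
A world satisfying every obligation exists (e.g. b=false, c=true, h=false, k=false, m=true, p=true, q=false, r=true, t=false, v=false, w=true); no atom is both obligatory and forbidden, so the set is consistent.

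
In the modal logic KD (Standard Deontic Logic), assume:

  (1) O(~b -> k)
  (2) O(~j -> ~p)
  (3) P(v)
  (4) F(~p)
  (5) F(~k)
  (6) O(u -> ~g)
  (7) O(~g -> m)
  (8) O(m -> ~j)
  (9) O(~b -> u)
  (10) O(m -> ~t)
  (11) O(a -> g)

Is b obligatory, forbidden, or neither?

Obligatory

F(~p) at premise 4 means O(p).
Premise 2 is O(~j -> ~p); contrapositively O(p -> j). Since O(p) holds, K gives O(j).
Premise 8, O(m -> ~j), contraposes to O(j -> ~m); with O(j) we get O(~m).
The contrapositive of premise 7 (O(~g -> m)) is O(~m -> g), and O(~m) is already established, so O(g).
Premise 6 is O(u -> ~g); contrapositively O(g -> ~u). Since O(g) holds, K gives O(~u).
Premise 9 is O(~b -> u); contrapositively O(~u -> b). Since O(~u) holds, K gives O(b).
Premises 1, 3, 5, 10, 11 do not contribute to this derivation.
Hence b is obligatory.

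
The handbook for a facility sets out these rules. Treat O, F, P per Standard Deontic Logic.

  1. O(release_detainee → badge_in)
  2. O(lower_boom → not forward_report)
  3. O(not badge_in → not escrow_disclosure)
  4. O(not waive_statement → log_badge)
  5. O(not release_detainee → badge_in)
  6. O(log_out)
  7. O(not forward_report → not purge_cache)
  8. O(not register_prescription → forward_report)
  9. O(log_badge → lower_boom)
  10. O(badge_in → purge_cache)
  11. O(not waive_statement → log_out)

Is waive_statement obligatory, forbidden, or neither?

Premises 5 and 1 cover both cases: O(not release_detainee → badge_in) and O(release_detainee → badge_in). Since not release_detainee ∨ release_detainee is a tautology, O(badge_in) follows.
With premise 10, O(badge_in → purge_cache), the K-axiom yields O(purge_cache).
The contrapositive of premise 7 (O(not forward_report → not purge_cache)) is O(purge_cache → forward_report), and O(purge_cache) is already established, so O(forward_report).
Premise 2 is O(lower_boom → not forward_report); contrapositively O(forward_report → not lower_boom). Since O(forward_report) holds, K gives O(not lower_boom).
Premise 9, O(log_badge → lower_boom), contraposes to O(not lower_boom → not log_badge); with O(not lower_boom) we get O(not log_badge).
Premise 4, O(not waive_statement → log_badge), contraposes to O(not log_badge → waive_statement); with O(not log_badge) we get O(waive_statement).
Premises 3, 6, 8, 11 do not contribute to this derivation.
Hence waive_statement is obligatory.

Obligatory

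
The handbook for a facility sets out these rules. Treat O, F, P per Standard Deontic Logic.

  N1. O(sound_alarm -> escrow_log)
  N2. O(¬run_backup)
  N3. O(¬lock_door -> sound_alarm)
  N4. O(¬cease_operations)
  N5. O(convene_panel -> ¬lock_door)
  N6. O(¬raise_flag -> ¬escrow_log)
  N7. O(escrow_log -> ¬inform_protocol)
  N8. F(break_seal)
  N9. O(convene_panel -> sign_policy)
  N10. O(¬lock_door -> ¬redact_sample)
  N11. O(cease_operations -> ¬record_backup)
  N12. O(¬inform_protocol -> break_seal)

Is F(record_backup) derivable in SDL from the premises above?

Premise 11 is O(cease_operations -> ¬record_backup), but O(cease_operations) is not derivable from the premises, so it does not yield O(¬record_backup).
No other premise forces O(¬record_backup). An ideal world satisfying every premise can still have record_backup true, so F(record_backup) is not derivable.

No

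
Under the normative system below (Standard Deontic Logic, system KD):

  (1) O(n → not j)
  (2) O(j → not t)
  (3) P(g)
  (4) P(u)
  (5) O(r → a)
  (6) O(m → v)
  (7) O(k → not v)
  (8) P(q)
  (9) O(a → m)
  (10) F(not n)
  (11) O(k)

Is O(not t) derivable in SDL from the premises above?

Premise 2 is O(j → not t), but O(j) is not derivable from the premises, so it does not yield O(not t).
No other premise forces O(not t). An ideal world satisfying every premise can still have not t false, so O(not t) is not derivable.

No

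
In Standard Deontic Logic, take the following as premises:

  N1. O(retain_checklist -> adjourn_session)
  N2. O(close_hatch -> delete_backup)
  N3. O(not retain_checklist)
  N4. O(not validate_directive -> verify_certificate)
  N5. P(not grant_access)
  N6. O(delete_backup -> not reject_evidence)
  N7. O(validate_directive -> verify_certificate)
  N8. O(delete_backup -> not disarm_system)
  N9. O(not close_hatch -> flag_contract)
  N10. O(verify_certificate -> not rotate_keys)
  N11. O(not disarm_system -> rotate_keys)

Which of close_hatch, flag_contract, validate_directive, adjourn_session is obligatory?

By case analysis on validate_directive: premise 7 gives O(validate_directive -> verify_certificate) and premise 4 gives O(not validate_directive -> verify_certificate), so O(verify_certificate) either way.
Premise 10 is O(verify_certificate -> not rotate_keys); since O(verify_certificate), deontic closure gives O(not rotate_keys).
The contrapositive of premise 11 (O(not disarm_system -> rotate_keys)) is O(not rotate_keys -> disarm_system), and O(not rotate_keys) is already established, so O(disarm_system).
Premise 8 is O(delete_backup -> not disarm_system); contrapositively O(disarm_system -> not delete_backup). Since O(disarm_system) holds, K gives O(not delete_backup).
Premise 2 is O(close_hatch -> delete_backup); contrapositively O(not delete_backup -> not close_hatch). Since O(not delete_backup) holds, K gives O(not close_hatch).
From O(not close_hatch) and premise 9, O(not close_hatch -> flag_contract), we obtain O(flag_contract).
So O(flag_contract) holds — flag_contract is obligatory. None of the other listed options is made obligatory by any chain of premises.

flag_contract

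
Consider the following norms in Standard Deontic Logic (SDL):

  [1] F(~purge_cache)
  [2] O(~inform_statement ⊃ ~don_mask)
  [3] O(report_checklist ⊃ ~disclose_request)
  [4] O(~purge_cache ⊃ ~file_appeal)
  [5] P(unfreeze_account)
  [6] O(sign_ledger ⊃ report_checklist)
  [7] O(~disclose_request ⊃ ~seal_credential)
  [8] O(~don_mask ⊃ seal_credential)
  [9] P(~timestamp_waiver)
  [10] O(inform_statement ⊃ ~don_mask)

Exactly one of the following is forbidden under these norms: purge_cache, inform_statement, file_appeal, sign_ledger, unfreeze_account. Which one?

sign_ledger

By case analysis on inform_statement: premise 10 gives O(inform_statement ⊃ ~don_mask) and premise 2 gives O(~inform_statement ⊃ ~don_mask), so O(~don_mask) either way.
With premise 8, O(~don_mask ⊃ seal_credential), the K-axiom yields O(seal_credential).
Premise 7, O(~disclose_request ⊃ ~seal_credential), contraposes to O(seal_credential ⊃ disclose_request); with O(seal_credential) we get O(disclose_request).
Premise 3 is O(report_checklist ⊃ ~disclose_request); contrapositively O(disclose_request ⊃ ~report_checklist). Since O(disclose_request) holds, K gives O(~report_checklist).
The contrapositive of premise 6 (O(sign_ledger ⊃ report_checklist)) is O(~report_checklist ⊃ ~sign_ledger), and O(~report_checklist) is already established, so O(~sign_ledger).
So O(~sign_ledger) holds, i.e. sign_ledger is forbidden. None of the other listed options is forbidden under the premises.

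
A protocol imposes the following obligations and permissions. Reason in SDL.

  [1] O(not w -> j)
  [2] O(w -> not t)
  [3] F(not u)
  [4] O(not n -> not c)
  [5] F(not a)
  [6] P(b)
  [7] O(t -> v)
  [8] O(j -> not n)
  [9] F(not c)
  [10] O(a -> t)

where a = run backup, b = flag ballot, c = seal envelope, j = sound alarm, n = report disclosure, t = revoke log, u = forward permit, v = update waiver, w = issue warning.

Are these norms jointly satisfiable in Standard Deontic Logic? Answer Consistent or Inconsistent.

Premise 9, F(not c), is equivalent to O(c).
Premise 4, O(not n -> not c), contraposes to O(c -> n); with O(c) we get O(n).
Premise 8, O(j -> not n), contraposes to O(n -> not j); with O(n) we get O(not j).
Premise 1, O(not w -> j), contraposes to O(not j -> w); with O(not j) we get O(w).
Premise 2 is O(w -> not t); since O(w), deontic closure gives O(not t).
The contrapositive of premise 10 (O(a -> t)) is O(not t -> not a), and O(not t) is already established, so O(not a).
However, F(not a) at premise 5 amounts to O(a).
We now have both O(not a) and O(a) — a is simultaneously obligatory and forbidden, violating the D-axiom.

Inconsistent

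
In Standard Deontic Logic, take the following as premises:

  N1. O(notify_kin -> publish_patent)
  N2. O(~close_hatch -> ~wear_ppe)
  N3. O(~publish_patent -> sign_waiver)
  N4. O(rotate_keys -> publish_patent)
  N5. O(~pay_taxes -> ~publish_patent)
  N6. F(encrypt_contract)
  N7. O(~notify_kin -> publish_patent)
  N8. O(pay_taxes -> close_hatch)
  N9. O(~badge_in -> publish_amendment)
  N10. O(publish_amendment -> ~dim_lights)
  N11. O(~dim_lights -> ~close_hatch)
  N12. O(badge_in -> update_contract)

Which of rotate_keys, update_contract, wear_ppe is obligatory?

update_contract

Premises 1 and 7 cover both cases: O(notify_kin -> publish_patent) and O(~notify_kin -> publish_patent). Since notify_kin ∨ ~notify_kin is a tautology, O(publish_patent) follows.
Premise 5 is O(~pay_taxes -> ~publish_patent); contrapositively O(publish_patent -> pay_taxes). Since O(publish_patent) holds, K gives O(pay_taxes).
With premise 8, O(pay_taxes -> close_hatch), the K-axiom yields O(close_hatch).
The contrapositive of premise 11 (O(~dim_lights -> ~close_hatch)) is O(close_hatch -> dim_lights), and O(close_hatch) is already established, so O(dim_lights).
Premise 10, O(publish_amendment -> ~dim_lights), contraposes to O(dim_lights -> ~publish_amendment); with O(dim_lights) we get O(~publish_amendment).
Premise 9 is O(~badge_in -> publish_amendment); contrapositively O(~publish_amendment -> badge_in). Since O(~publish_amendment) holds, K gives O(badge_in).
From O(badge_in) and premise 12, O(badge_in -> update_contract), we obtain O(update_contract).
So O(update_contract) holds — update_contract is obligatory. None of the other listed options is made obligatory by any chain of premises.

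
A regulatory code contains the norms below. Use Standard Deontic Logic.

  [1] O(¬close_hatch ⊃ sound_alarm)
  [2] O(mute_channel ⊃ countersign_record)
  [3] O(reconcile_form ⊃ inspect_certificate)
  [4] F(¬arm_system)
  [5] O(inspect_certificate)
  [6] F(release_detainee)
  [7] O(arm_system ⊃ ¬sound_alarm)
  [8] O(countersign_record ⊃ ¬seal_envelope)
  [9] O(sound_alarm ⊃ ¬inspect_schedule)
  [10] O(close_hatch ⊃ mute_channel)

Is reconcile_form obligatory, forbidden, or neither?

Neither

Premise 3 is O(reconcile_form ⊃ inspect_certificate); even if O(inspect_certificate) held, inferring O(reconcile_form) would be affirming the consequent — invalid.
No premise or chain of K-axiom applications forces O(reconcile_form), and none forces O(¬reconcile_form). So reconcile_form is neither obligatory nor forbidden under these norms.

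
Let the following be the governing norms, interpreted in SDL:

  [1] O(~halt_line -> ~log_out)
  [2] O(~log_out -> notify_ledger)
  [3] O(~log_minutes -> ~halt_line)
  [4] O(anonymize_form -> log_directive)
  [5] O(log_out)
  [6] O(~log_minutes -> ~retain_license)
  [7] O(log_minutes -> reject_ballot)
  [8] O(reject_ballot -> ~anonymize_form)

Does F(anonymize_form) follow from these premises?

Yes

From premise 5 we have O(log_out).
The contrapositive of premise 1 (O(~halt_line -> ~log_out)) is O(log_out -> halt_line), and O(log_out) is already established, so O(halt_line).
The contrapositive of premise 3 (O(~log_minutes -> ~halt_line)) is O(halt_line -> log_minutes), and O(halt_line) is already established, so O(log_minutes).
Applying K to premise 7 (O(log_minutes -> reject_ballot)) and O(log_minutes) yields O(reject_ballot).
From O(reject_ballot) and premise 8, O(reject_ballot -> ~anonymize_form), we obtain O(~anonymize_form).
Premises 2, 4, 6 do not contribute to this derivation.
So O(~anonymize_form) holds, i.e. F(anonymize_form). The claim follows.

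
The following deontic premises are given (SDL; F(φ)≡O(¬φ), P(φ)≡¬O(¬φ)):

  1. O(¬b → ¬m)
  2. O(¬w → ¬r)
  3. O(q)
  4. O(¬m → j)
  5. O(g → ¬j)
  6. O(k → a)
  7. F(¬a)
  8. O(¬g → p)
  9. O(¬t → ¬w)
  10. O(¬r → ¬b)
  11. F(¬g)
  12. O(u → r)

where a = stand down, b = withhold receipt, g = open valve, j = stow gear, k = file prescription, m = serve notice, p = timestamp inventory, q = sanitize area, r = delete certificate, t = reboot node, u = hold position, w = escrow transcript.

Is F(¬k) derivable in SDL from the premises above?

Premise 6 is O(k → a); even if O(a) held, inferring O(k) would be affirming the consequent — invalid.
No other premise forces O(k). An ideal world satisfying every premise can still have ¬k true, so F(¬k) is not derivable.

No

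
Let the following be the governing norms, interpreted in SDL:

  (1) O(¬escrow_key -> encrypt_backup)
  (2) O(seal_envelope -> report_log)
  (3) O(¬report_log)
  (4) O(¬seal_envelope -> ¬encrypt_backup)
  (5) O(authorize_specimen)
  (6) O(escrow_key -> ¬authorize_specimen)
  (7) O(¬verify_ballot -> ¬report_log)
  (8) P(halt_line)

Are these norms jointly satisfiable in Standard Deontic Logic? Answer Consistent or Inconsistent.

Inconsistent

From premise 3 we have O(¬report_log).
Premise 2 is O(seal_envelope -> report_log); contrapositively O(¬report_log -> ¬seal_envelope). Since O(¬report_log) holds, K gives O(¬seal_envelope).
From O(¬seal_envelope) and premise 4, O(¬seal_envelope -> ¬encrypt_backup), we obtain O(¬encrypt_backup).
Premise 1 is O(¬escrow_key -> encrypt_backup); contrapositively O(¬encrypt_backup -> escrow_key). Since O(¬encrypt_backup) holds, K gives O(escrow_key).
Premise 6 is O(escrow_key -> ¬authorize_specimen); since O(escrow_key), deontic closure gives O(¬authorize_specimen).
However, premise 5 gives O(authorize_specimen).
We now have both O(¬authorize_specimen) and O(authorize_specimen) — authorize_specimen is simultaneously obligatory and forbidden, violating the D-axiom.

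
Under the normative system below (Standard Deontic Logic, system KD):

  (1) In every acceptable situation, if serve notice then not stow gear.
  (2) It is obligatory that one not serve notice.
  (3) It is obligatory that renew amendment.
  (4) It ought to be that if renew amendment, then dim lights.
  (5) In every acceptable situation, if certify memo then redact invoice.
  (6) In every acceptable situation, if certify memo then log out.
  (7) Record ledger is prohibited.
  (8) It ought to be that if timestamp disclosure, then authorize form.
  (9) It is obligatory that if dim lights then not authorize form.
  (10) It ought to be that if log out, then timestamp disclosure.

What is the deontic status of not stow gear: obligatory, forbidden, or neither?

Neither

Premise 1 is O(serve_notice → ¬stow_gear), but O(serve_notice) is not derivable from the premises, so it does not yield O(¬stow_gear).
No premise or chain of K-axiom applications forces O(¬stow_gear), and none forces O(stow_gear). So ¬stow_gear is neither obligatory nor forbidden under these norms.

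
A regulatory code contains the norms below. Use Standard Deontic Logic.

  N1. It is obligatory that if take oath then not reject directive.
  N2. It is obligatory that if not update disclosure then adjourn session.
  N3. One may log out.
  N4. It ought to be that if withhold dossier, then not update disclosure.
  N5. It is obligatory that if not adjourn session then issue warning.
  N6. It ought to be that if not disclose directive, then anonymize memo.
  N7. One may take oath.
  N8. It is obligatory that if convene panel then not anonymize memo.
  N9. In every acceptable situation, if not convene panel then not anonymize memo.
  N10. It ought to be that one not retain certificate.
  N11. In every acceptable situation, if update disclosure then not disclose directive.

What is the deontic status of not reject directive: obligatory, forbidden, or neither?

Neither

Premise 1 is O(take_oath → ¬reject_directive), but O(take_oath) is not derivable from the premises (the permission P(take_oath) asserts only ¬O(¬take_oath), not O(take_oath)), so it does not yield O(¬reject_directive).
No premise or chain of K-axiom applications forces O(¬reject_directive), and none forces O(reject_directive). So ¬reject_directive is neither obligatory nor forbidden under these norms.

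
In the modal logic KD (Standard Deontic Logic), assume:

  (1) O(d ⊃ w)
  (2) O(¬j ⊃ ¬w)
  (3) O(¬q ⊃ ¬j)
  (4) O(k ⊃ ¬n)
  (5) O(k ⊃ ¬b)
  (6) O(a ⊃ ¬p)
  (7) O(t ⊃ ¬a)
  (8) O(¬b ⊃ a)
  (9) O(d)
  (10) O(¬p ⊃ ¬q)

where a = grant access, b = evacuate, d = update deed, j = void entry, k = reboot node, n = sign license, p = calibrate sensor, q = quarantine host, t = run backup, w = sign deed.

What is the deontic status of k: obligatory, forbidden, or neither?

Forbidden

Premise 9 gives O(d).
From O(d) and premise 1, O(d ⊃ w), we obtain O(w).
The contrapositive of premise 2 (O(¬j ⊃ ¬w)) is O(w ⊃ j), and O(w) is already established, so O(j).
Premise 3, O(¬q ⊃ ¬j), contraposes to O(j ⊃ q); with O(j) we get O(q).
The contrapositive of premise 10 (O(¬p ⊃ ¬q)) is O(q ⊃ p), and O(q) is already established, so O(p).
The contrapositive of premise 6 (O(a ⊃ ¬p)) is O(p ⊃ ¬a), and O(p) is already established, so O(¬a).
Premise 8 is O(¬b ⊃ a); contrapositively O(¬a ⊃ b). Since O(¬a) holds, K gives O(b).
Premise 5, O(k ⊃ ¬b), contraposes to O(b ⊃ ¬k); with O(b) we get O(¬k).
Premises 4, 7 do not contribute to this derivation.
Thus O(¬k), which is F(k): k is forbidden.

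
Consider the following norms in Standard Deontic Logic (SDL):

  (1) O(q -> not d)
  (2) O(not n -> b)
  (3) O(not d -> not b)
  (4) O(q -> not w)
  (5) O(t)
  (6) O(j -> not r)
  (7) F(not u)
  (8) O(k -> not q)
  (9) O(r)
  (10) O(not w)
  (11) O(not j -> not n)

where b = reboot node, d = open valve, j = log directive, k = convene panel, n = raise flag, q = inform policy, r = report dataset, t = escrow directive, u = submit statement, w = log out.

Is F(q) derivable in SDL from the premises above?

Yes

From premise 9 we have O(r).
Premise 6 is O(j -> not r); contrapositively O(r -> not j). Since O(r) holds, K gives O(not j).
From O(not j) and premise 11, O(not j -> not n), we obtain O(not n).
From O(not n) and premise 2, O(not n -> b), we obtain O(b).
Premise 3, O(not d -> not b), contraposes to O(b -> d); with O(b) we get O(d).
Premise 1, O(q -> not d), contraposes to O(d -> not q); with O(d) we get O(not q).
Premises 4, 5, 7, 8, 10 do not contribute to this derivation.
So O(not q) holds, i.e. F(q). The claim follows.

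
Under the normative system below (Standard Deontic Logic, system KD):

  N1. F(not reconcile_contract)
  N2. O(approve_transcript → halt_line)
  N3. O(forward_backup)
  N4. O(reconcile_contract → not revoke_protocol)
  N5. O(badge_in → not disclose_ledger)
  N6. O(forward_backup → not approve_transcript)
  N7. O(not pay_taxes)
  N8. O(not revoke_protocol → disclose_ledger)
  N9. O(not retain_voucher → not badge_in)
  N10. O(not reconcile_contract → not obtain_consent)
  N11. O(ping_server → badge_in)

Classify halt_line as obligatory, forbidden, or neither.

Premise 2 is O(approve_transcript → halt_line), but O(approve_transcript) is not derivable from the premises, so it does not yield O(halt_line).
No premise or chain of K-axiom applications forces O(halt_line), and none forces O(not halt_line). So halt_line is neither obligatory nor forbidden under these norms.

Neither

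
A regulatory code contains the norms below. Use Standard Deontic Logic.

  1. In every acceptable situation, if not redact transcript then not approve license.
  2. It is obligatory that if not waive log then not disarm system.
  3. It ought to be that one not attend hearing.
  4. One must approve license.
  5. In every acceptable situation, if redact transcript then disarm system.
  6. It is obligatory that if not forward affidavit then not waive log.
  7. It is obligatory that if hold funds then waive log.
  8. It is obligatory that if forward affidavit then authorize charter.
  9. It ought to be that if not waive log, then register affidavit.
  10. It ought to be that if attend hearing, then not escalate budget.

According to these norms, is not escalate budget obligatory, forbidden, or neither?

Neither

Premise 10 is O(attend_hearing → ¬escalate_budget), but O(attend_hearing) is not derivable from the premises, so it does not yield O(¬escalate_budget).
No premise or chain of K-axiom applications forces O(¬escalate_budget), and none forces O(escalate_budget). So ¬escalate_budget is neither obligatory nor forbidden under these norms.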